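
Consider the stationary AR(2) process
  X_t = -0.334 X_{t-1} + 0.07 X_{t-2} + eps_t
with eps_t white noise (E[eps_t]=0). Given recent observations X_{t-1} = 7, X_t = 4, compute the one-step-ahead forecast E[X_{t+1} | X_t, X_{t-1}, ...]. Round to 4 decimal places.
E[X_{t+1} \mid \mathcal F_t] = -0.8460

For an AR(p) model X_t = c + sum_i phi_i X_{t-i} + eps_t, the
one-step-ahead conditional mean is
  E[X_{t+1} | X_t, ...] = c + sum_i phi_i X_{t+1-i}.
Substitute known values:
  E[X_{t+1} | ...] = (-0.334) * (4) + (0.07) * (7)
                   = -0.8460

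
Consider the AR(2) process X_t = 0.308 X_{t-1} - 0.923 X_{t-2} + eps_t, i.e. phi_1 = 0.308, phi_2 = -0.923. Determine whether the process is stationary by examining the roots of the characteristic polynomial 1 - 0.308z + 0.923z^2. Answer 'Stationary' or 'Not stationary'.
\text{Stationary}

The AR(p) characteristic polynomial is P(z) = 1 - 0.308z + 0.923z^2.
Stationarity requires all roots to lie outside the unit circle, i.e. |z| > 1 for every root.
Set 1 + (-0.308) z + (0.923) z^2 = 0, i.e. a z^2 + b z + c = 0 with a = 0.923, b = -0.308, c = 1.
Discriminant D = b^2 - 4ac = (-0.308)^2 - 4*(0.923)*1 = 0.094864 - (3.692) = -3.597136.
D < 0, so the roots are the complex-conjugate pair z = (-b +/- i sqrt(-D)) / (2a) = 0.1668 +/- 1.0274i.
For a conjugate pair |z|^2 = z * conj(z) = (product of roots) = c/a = 1/(0.923) = 1.083424, so |z| = sqrt(1.083424) = 1.0409 for both roots.
Moduli of all roots: 1.0409, 1.0409.
All moduli strictly greater than 1? Yes.
Verdict: Stationary.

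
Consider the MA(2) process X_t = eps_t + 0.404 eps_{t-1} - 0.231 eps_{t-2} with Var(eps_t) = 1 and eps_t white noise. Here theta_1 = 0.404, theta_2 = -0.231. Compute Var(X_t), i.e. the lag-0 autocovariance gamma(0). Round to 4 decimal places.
\gamma(0) = 1.2166

For an MA(q) process X_t = eps_t + sum_i theta_i eps_{t-i} with
Var(eps_t) = sigma^2, the variance is
  gamma(0) = sigma^2 * (1 + sum_i theta_i^2).
  sum_i theta_i^2 = (0.404)^2 + (-0.231)^2 = 0.163216 + 0.053361 = 0.216577.
  gamma(0) = 1 * (1 + 0.216577) = 1 * 1.216577 = 1.216577, which rounds to 1.2166.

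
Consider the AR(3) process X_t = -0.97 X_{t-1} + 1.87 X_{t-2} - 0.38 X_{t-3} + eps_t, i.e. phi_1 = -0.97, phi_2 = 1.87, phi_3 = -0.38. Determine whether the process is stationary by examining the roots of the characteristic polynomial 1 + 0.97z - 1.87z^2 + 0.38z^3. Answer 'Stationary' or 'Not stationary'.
\text{Not stationary}

The AR(p) characteristic polynomial is P(z) = 1 + 0.97z - 1.87z^2 + 0.38z^3.
Stationarity requires all roots to lie outside the unit circle, i.e. |z| > 1 for every root.
Degree 3: look for a simple real root z0 first, then factor out (1 - z/z0) and solve the remaining quadratic.
Testing z0 = -0.5: P(-0.5) = 1 + (0.97)(-0.5) + (-1.87)(-0.5)^2 + (0.38)(-0.5)^3
  = 1 + (-0.485) + (-0.4675) + (-0.0475) = 0.  So z_0 = -0.5 is a root, |z_0| = 0.5.
Divide out the factor (1 + 2 z) = (1 - z/z0) (since 1/z0 = -2):
  P(z) = (1 + 2 z)(1 + (-1.03) z + (0.19) z^2)
  [check: z-coef -1.03 - (-2) = 0.97; z^2-coef 0.19 - (-2)(-1.03) = -1.87; z^3-coef -(-2)(0.19) = 0.38.]
Remaining roots from the quadratic factor 1 + (-1.03) z + (0.19) z^2:
  Set 1 + (-1.03) z + (0.19) z^2 = 0, i.e. a z^2 + b z + c = 0 with a = 0.19, b = -1.03, c = 1.
  Discriminant D = b^2 - 4ac = (-1.03)^2 - 4*(0.19)*1 = 1.0609 - (0.76) = 0.3009.
  D >= 0, so the roots are real: z = (-b +/- sqrt(D)) / (2a) = (1.03 +/- 0.548544) / (0.38).
    z_1 = (1.03 + 0.548544) / (0.38) = 4.1541,   |z_1| = 4.1541.
    z_2 = (1.03 - 0.548544) / (0.38) = 1.267,   |z_2| = 1.267.
Moduli of all roots: 0.5000, 4.1541, 1.2670.
All moduli strictly greater than 1? No.
Verdict: Not stationary.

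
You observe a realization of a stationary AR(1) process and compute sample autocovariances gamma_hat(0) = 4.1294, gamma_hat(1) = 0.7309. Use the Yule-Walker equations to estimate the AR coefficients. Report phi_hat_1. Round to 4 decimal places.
\hat\phi_{1} = 0.1770

The Yule-Walker equations for an AR(p) process read, in matrix form,
  Gamma_p phi = r_p,   with   (Gamma_p)_{ij} = gamma(|i - j|),
                       (r_p)_i = gamma(i),   i,j = 1..p.
Substitute the sample gammas (Toeplitz matrix and right-hand side of size 1):
  Gamma_p = [[4.1294]]
  r_p     = [0.7309]
With p = 1 this is the single equation gamma(0) phi_1 = gamma(1):
  phi_hat_1 = gamma(1) / gamma(0) = 0.7309 / 4.1294 = 0.1770.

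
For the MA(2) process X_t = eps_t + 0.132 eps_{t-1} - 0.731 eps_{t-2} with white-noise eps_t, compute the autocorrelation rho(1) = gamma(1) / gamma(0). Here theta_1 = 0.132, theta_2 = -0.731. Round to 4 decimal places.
\rho(1) = 0.0229

For an MA(q) process with theta_0 = 1, the autocovariance is
  gamma(k) = sigma^2 * sum_{i=0..q-k} theta_i * theta_{i+k},
and rho(k) = gamma(k) / gamma(0). Sigma^2 cancels.
  numerator   = (1)*(0.132) + (0.132)*(-0.731) = 0.035508.
  denominator = (1)^2 + (0.132)^2 + (-0.731)^2 = 1.551785.
  rho(1) = 0.035508 / 1.551785 = 0.0229.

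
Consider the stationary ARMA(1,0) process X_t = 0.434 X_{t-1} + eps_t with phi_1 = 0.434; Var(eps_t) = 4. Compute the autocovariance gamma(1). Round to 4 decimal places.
\gamma(1) = 2.1389

Multiply the model equation by X_{t-k} and take expectations. With theta_0 = psi_0 = 1 and psi_j the MA(infinity) weights, this gives
  gamma(k) - sum_i phi_i gamma(k-i) = c_k,
  c_k = sigma^2 * sum_{j=k..q} theta_j psi_{j-k}   (c_k = 0 for k > q),
using gamma(-m) = gamma(m).
Pure AR (q = 0): c_0 = sigma^2 = 4, c_k = 0 for k >= 1.
Equations for k = 0 and k = 1 (AR order 1):
  gamma(0) = phi_1 gamma(1) + c_0
  gamma(1) = phi_1 gamma(0) + c_1
Substituting the second into the first: gamma(0) (1 - phi_1^2) = c_0 + phi_1 c_1, so
  gamma(0) = c_0 / (1 - phi_1^2) = 4 / (1 - (0.434)^2) = 4 / 0.811644 = 4.928269.
  gamma(1) = phi_1 gamma(0) = (0.434)(4.928269) = 2.138869.
Therefore gamma(1) = 2.1389 (to 4 decimal places).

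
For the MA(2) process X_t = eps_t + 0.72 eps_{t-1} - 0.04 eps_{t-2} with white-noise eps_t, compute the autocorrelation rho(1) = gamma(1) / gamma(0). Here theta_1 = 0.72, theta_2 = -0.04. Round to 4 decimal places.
\rho(1) = 0.4547

For an MA(q) process with theta_0 = 1, the autocovariance is
  gamma(k) = sigma^2 * sum_{i=0..q-k} theta_i * theta_{i+k},
and rho(k) = gamma(k) / gamma(0). Sigma^2 cancels.
  numerator   = (1)*(0.72) + (0.72)*(-0.04) = 0.6912.
  denominator = (1)^2 + (0.72)^2 + (-0.04)^2 = 1.52.
  rho(1) = 0.6912 / 1.52 = 0.4547.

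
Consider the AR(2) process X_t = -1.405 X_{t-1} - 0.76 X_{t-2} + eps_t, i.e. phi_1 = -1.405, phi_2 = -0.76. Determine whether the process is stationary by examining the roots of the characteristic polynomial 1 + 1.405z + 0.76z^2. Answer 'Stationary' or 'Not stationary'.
\text{Stationary}

The AR(p) characteristic polynomial is P(z) = 1 + 1.405z + 0.76z^2.
Stationarity requires all roots to lie outside the unit circle, i.e. |z| > 1 for every root.
Set 1 + (1.405) z + (0.76) z^2 = 0, i.e. a z^2 + b z + c = 0 with a = 0.76, b = 1.405, c = 1.
Discriminant D = b^2 - 4ac = (1.405)^2 - 4*(0.76)*1 = 1.974025 - (3.04) = -1.065975.
D < 0, so the roots are the complex-conjugate pair z = (-b +/- i sqrt(-D)) / (2a) = -0.9243 +/- 0.6793i.
For a conjugate pair |z|^2 = z * conj(z) = (product of roots) = c/a = 1/(0.76) = 1.315789, so |z| = sqrt(1.315789) = 1.1471 for both roots.
Moduli of all roots: 1.1471, 1.1471.
All moduli strictly greater than 1? Yes.
Verdict: Stationary.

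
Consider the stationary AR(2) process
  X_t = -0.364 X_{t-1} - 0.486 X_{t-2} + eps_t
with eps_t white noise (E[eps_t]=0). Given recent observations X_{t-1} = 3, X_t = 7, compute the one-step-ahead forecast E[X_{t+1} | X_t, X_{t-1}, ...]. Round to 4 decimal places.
E[X_{t+1} \mid \mathcal F_t] = -4.0060

For an AR(p) model X_t = c + sum_i phi_i X_{t-i} + eps_t, the
one-step-ahead conditional mean is
  E[X_{t+1} | X_t, ...] = c + sum_i phi_i X_{t+1-i}.
Substitute known values:
  E[X_{t+1} | ...] = (-0.364) * (7) + (-0.486) * (3)
                   = -4.0060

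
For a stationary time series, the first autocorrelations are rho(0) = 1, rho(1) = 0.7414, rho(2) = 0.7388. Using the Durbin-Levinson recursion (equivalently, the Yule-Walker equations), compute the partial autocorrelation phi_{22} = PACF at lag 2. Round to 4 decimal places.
\phi_{22} = 0.4200

The PACF at lag k is phi_{kk}, the last component of the solution
to the Yule-Walker system G_k phi = r_k where
  (G_k)_{ij} = rho(|i - j|), (r_k)_i = rho(i), i,j = 1..k.
Equivalently, Durbin-Levinson gives phi_{kk} iteratively:
  phi_{11} = rho(1)
  phi_{kk} = [rho(k) - sum_{j=1..k-1} phi_{k-1,j} rho(k-j)]
            / [1 - sum_{j=1..k-1} phi_{k-1,j} rho(j)],
  phi_{k,j} = phi_{k-1,j} - phi_{kk} phi_{k-1,k-j},  j = 1..k-1.
Step k = 1:
  phi_11 = rho(1) = 0.7414.
Step k = 2:
  phi_22 = [rho(2) - phi_11 rho(1)] / [1 - phi_11 rho(1)] = [0.7388 - (0.7414)(0.7414)] / [1 - (0.7414)(0.7414)]
         = 0.18912604 / 0.45032604 = 0.42.
Therefore phi_{22} = 0.4200.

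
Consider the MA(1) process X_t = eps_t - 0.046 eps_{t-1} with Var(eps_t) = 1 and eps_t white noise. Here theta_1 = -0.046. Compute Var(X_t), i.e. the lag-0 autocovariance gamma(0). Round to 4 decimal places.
\gamma(0) = 1.0021

For an MA(q) process X_t = eps_t + sum_i theta_i eps_{t-i} with
Var(eps_t) = sigma^2, the variance is
  gamma(0) = sigma^2 * (1 + sum_i theta_i^2).
  sum_i theta_i^2 = (-0.046)^2 = 0.002116.
  gamma(0) = 1 * (1 + 0.002116) = 1 * 1.002116 = 1.002116, which rounds to 1.0021.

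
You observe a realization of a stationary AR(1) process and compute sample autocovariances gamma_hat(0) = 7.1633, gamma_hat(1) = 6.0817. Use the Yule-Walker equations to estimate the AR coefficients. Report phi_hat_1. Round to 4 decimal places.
\hat\phi_{1} = 0.8490

The Yule-Walker equations for an AR(p) process read, in matrix form,
  Gamma_p phi = r_p,   with   (Gamma_p)_{ij} = gamma(|i - j|),
                       (r_p)_i = gamma(i),   i,j = 1..p.
Substitute the sample gammas (Toeplitz matrix and right-hand side of size 1):
  Gamma_p = [[7.1633]]
  r_p     = [6.0817]
With p = 1 this is the single equation gamma(0) phi_1 = gamma(1):
  phi_hat_1 = gamma(1) / gamma(0) = 6.0817 / 7.1633 = 0.8490.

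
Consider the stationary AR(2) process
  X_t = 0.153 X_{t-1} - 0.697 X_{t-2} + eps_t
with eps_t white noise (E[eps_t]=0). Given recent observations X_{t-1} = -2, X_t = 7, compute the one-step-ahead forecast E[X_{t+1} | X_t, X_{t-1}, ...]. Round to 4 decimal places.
E[X_{t+1} \mid \mathcal F_t] = 2.4650

For an AR(p) model X_t = c + sum_i phi_i X_{t-i} + eps_t, the
one-step-ahead conditional mean is
  E[X_{t+1} | X_t, ...] = c + sum_i phi_i X_{t+1-i}.
Substitute known values:
  E[X_{t+1} | ...] = (0.153) * (7) + (-0.697) * (-2)
                   = 2.4650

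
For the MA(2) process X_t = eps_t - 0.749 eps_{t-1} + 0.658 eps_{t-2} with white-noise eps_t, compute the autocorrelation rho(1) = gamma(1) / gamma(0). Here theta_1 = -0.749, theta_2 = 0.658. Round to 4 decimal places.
\rho(1) = -0.6228

For an MA(q) process with theta_0 = 1, the autocovariance is
  gamma(k) = sigma^2 * sum_{i=0..q-k} theta_i * theta_{i+k},
and rho(k) = gamma(k) / gamma(0). Sigma^2 cancels.
  numerator   = (1)*(-0.749) + (-0.749)*(0.658) = -1.241842.
  denominator = (1)^2 + (-0.749)^2 + (0.658)^2 = 1.993965.
  rho(1) = -1.241842 / 1.993965 = -0.6228.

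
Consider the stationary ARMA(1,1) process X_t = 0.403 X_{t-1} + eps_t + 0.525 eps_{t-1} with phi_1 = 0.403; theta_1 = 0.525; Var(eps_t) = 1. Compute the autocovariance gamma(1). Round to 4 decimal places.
\gamma(1) = 1.3424

Multiply the model equation by X_{t-k} and take expectations. With theta_0 = psi_0 = 1 and psi_j the MA(infinity) weights, this gives
  gamma(k) - sum_i phi_i gamma(k-i) = c_k,
  c_k = sigma^2 * sum_{j=k..q} theta_j psi_{j-k}   (c_k = 0 for k > q),
using gamma(-m) = gamma(m).
psi-weights needed (psi_j = theta_j + sum_i phi_i psi_{j-i}):
  psi_1 = theta_1 + phi_1 = 0.525 + (0.403) = 0.928
Right-hand sides:
  c_0 = sigma^2 (1 + theta_1 psi_1) = 1 * (1 + (0.525)(0.928)) = 1 * 1.4872 = 1.4872
  c_1 = sigma^2 theta_1 = 1 * (0.525) = 0.525
  c_2 = 0
Equations for k = 0 and k = 1 (AR order 1):
  gamma(0) = phi_1 gamma(1) + c_0
  gamma(1) = phi_1 gamma(0) + c_1
Substituting the second into the first: gamma(0) (1 - phi_1^2) = c_0 + phi_1 c_1, so
  gamma(0) = (c_0 + phi_1 c_1) / (1 - phi_1^2) = (1.4872 + (0.403)(0.525)) / (1 - (0.403)^2) = 1.698775 / 0.837591 = 2.028168.
  gamma(1) = phi_1 gamma(0) + c_1 = (0.403)(2.028168) + (0.525) = 1.342352.
Therefore gamma(1) = 1.3424 (to 4 decimal places).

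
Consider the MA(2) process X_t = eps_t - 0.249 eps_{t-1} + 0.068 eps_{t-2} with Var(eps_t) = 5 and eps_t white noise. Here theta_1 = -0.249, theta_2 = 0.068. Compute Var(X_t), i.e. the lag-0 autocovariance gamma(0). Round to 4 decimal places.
\gamma(0) = 5.3331

For an MA(q) process X_t = eps_t + sum_i theta_i eps_{t-i} with
Var(eps_t) = sigma^2, the variance is
  gamma(0) = sigma^2 * (1 + sum_i theta_i^2).
  sum_i theta_i^2 = (-0.249)^2 + (0.068)^2 = 0.062001 + 0.004624 = 0.066625.
  gamma(0) = 5 * (1 + 0.066625) = 5 * 1.066625 = 5.333125, which rounds to 5.3331.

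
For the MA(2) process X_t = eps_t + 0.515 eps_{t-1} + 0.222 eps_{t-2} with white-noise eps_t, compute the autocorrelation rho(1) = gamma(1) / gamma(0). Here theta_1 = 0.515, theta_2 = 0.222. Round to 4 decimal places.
\rho(1) = 0.4788

For an MA(q) process with theta_0 = 1, the autocovariance is
  gamma(k) = sigma^2 * sum_{i=0..q-k} theta_i * theta_{i+k},
and rho(k) = gamma(k) / gamma(0). Sigma^2 cancels.
  numerator   = (1)*(0.515) + (0.515)*(0.222) = 0.62933.
  denominator = (1)^2 + (0.515)^2 + (0.222)^2 = 1.314509.
  rho(1) = 0.62933 / 1.314509 = 0.4788.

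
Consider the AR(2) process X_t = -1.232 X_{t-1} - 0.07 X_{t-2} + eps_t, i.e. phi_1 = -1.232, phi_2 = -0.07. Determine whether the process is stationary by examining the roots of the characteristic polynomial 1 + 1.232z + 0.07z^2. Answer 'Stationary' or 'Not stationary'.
\text{Not stationary}

The AR(p) characteristic polynomial is P(z) = 1 + 1.232z + 0.07z^2.
Stationarity requires all roots to lie outside the unit circle, i.e. |z| > 1 for every root.
Set 1 + (1.232) z + (0.07) z^2 = 0, i.e. a z^2 + b z + c = 0 with a = 0.07, b = 1.232, c = 1.
Discriminant D = b^2 - 4ac = (1.232)^2 - 4*(0.07)*1 = 1.517824 - (0.28) = 1.237824.
D >= 0, so the roots are real: z = (-b +/- sqrt(D)) / (2a) = (-1.232 +/- 1.112575) / (0.14).
  z_1 = (-1.232 + 1.112575) / (0.14) = -0.853,   |z_1| = 0.853.
  z_2 = (-1.232 - 1.112575) / (0.14) = -16.747,   |z_2| = 16.747.
Moduli of all roots: 0.8530, 16.7470.
All moduli strictly greater than 1? No.
Verdict: Not stationary.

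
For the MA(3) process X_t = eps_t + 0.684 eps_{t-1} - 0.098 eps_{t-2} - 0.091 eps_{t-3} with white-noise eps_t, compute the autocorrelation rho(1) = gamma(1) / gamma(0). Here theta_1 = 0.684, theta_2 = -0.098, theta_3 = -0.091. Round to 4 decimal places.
\rho(1) = 0.4213

For an MA(q) process with theta_0 = 1, the autocovariance is
  gamma(k) = sigma^2 * sum_{i=0..q-k} theta_i * theta_{i+k},
and rho(k) = gamma(k) / gamma(0). Sigma^2 cancels.
  numerator   = (1)*(0.684) + (0.684)*(-0.098) + (-0.098)*(-0.091) = 0.625886.
  denominator = (1)^2 + (0.684)^2 + (-0.098)^2 + (-0.091)^2 = 1.485741.
  rho(1) = 0.625886 / 1.485741 = 0.4213.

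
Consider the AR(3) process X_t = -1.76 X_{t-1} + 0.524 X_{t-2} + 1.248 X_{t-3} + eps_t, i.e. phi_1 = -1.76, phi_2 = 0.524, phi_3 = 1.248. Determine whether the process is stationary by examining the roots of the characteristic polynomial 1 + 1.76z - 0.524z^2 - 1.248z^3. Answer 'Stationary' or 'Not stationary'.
\text{Not stationary}

The AR(p) characteristic polynomial is P(z) = 1 + 1.76z - 0.524z^2 - 1.248z^3.
Stationarity requires all roots to lie outside the unit circle, i.e. |z| > 1 for every root.
Degree 3: look for a simple real root z0 first, then factor out (1 - z/z0) and solve the remaining quadratic.
Testing z0 = -0.625: P(-0.625) = 1 + (1.76)(-0.625) + (-0.524)(-0.625)^2 + (-1.248)(-0.625)^3
  = 1 + (-1.1) + (-0.204688) + (0.304688) = 0.  So z_0 = -0.625 is a root, |z_0| = 0.625.
Divide out the factor (1 + 1.6 z) = (1 - z/z0) (since 1/z0 = -1.6):
  P(z) = (1 + 1.6 z)(1 + (0.16) z + (-0.78) z^2)
  [check: z-coef 0.16 - (-1.6) = 1.76; z^2-coef -0.78 - (-1.6)(0.16) = -0.524; z^3-coef -(-1.6)(-0.78) = -1.248.]
Remaining roots from the quadratic factor 1 + (0.16) z + (-0.78) z^2:
  Set 1 + (0.16) z + (-0.78) z^2 = 0, i.e. a z^2 + b z + c = 0 with a = -0.78, b = 0.16, c = 1.
  Discriminant D = b^2 - 4ac = (0.16)^2 - 4*(-0.78)*1 = 0.0256 - (-3.12) = 3.1456.
  D >= 0, so the roots are real: z = (-b +/- sqrt(D)) / (2a) = (-0.16 +/- 1.773584) / (-1.56).
    z_1 = (-0.16 + 1.773584) / (-1.56) = -1.0343,   |z_1| = 1.0343.
    z_2 = (-0.16 - 1.773584) / (-1.56) = 1.2395,   |z_2| = 1.2395.
Moduli of all roots: 0.6250, 1.0343, 1.2395.
All moduli strictly greater than 1? No.
Verdict: Not stationary.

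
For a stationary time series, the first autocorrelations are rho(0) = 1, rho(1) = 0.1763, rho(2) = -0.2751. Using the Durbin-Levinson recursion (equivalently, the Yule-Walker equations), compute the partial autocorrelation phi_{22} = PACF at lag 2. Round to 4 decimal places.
\phi_{22} = -0.3160

The PACF at lag k is phi_{kk}, the last component of the solution
to the Yule-Walker system G_k phi = r_k where
  (G_k)_{ij} = rho(|i - j|), (r_k)_i = rho(i), i,j = 1..k.
Equivalently, Durbin-Levinson gives phi_{kk} iteratively:
  phi_{11} = rho(1)
  phi_{kk} = [rho(k) - sum_{j=1..k-1} phi_{k-1,j} rho(k-j)]
            / [1 - sum_{j=1..k-1} phi_{k-1,j} rho(j)],
  phi_{k,j} = phi_{k-1,j} - phi_{kk} phi_{k-1,k-j},  j = 1..k-1.
Step k = 1:
  phi_11 = rho(1) = 0.1763.
Step k = 2:
  phi_22 = [rho(2) - phi_11 rho(1)] / [1 - phi_11 rho(1)] = [-0.2751 - (0.1763)(0.1763)] / [1 - (0.1763)(0.1763)]
         = -0.30618169 / 0.96891831 = -0.316.
Therefore phi_{22} = -0.3160.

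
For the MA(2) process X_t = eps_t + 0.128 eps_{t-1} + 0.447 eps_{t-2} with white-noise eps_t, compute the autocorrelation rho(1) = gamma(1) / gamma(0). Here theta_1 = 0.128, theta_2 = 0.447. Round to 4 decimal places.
\rho(1) = 0.1523

For an MA(q) process with theta_0 = 1, the autocovariance is
  gamma(k) = sigma^2 * sum_{i=0..q-k} theta_i * theta_{i+k},
and rho(k) = gamma(k) / gamma(0). Sigma^2 cancels.
  numerator   = (1)*(0.128) + (0.128)*(0.447) = 0.185216.
  denominator = (1)^2 + (0.128)^2 + (0.447)^2 = 1.216193.
  rho(1) = 0.185216 / 1.216193 = 0.1523.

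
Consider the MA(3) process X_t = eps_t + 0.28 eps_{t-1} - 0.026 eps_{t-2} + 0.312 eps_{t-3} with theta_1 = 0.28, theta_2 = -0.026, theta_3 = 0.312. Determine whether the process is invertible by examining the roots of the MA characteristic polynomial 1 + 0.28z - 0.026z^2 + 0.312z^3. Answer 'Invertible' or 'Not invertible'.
\text{Invertible}

The MA(q) characteristic polynomial is P(z) = 1 + 0.28z - 0.026z^2 + 0.312z^3.
Invertibility requires all roots to lie outside the unit circle, i.e. |z| > 1 for every root.
Degree 3: look for a simple real root z0 first, then factor out (1 - z/z0) and solve the remaining quadratic.
Testing z0 = -1.25: P(-1.25) = 1 + (0.28)(-1.25) + (-0.026)(-1.25)^2 + (0.312)(-1.25)^3
  = 1 + (-0.35) + (-0.040625) + (-0.609375) = 0.  So z_0 = -1.25 is a root, |z_0| = 1.25.
Divide out the factor (1 + 0.8 z) = (1 - z/z0) (since 1/z0 = -0.8):
  P(z) = (1 + 0.8 z)(1 + (-0.52) z + (0.39) z^2)
  [check: z-coef -0.52 - (-0.8) = 0.28; z^2-coef 0.39 - (-0.8)(-0.52) = -0.026; z^3-coef -(-0.8)(0.39) = 0.312.]
Remaining roots from the quadratic factor 1 + (-0.52) z + (0.39) z^2:
  Set 1 + (-0.52) z + (0.39) z^2 = 0, i.e. a z^2 + b z + c = 0 with a = 0.39, b = -0.52, c = 1.
  Discriminant D = b^2 - 4ac = (-0.52)^2 - 4*(0.39)*1 = 0.2704 - (1.56) = -1.2896.
  D < 0, so the roots are the complex-conjugate pair z = (-b +/- i sqrt(-D)) / (2a) = 0.6667 +/- 1.4559i.
  For a conjugate pair |z|^2 = z * conj(z) = (product of roots) = c/a = 1/(0.39) = 2.564103, so |z| = sqrt(2.564103) = 1.6013 for both roots.
Moduli of all roots: 1.2500, 1.6013, 1.6013.
All moduli strictly greater than 1? Yes.
Verdict: Invertible.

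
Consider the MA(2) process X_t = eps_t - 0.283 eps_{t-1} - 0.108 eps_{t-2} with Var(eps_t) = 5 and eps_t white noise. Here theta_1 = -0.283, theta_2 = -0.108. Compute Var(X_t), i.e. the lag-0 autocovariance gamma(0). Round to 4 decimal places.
\gamma(0) = 5.4588

For an MA(q) process X_t = eps_t + sum_i theta_i eps_{t-i} with
Var(eps_t) = sigma^2, the variance is
  gamma(0) = sigma^2 * (1 + sum_i theta_i^2).
  sum_i theta_i^2 = (-0.283)^2 + (-0.108)^2 = 0.080089 + 0.011664 = 0.091753.
  gamma(0) = 5 * (1 + 0.091753) = 5 * 1.091753 = 5.458765, which rounds to 5.4588.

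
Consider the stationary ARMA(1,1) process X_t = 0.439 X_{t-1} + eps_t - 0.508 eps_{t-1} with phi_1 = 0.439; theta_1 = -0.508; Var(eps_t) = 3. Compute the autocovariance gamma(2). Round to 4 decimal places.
\gamma(2) = -0.0875

Multiply the model equation by X_{t-k} and take expectations. With theta_0 = psi_0 = 1 and psi_j the MA(infinity) weights, this gives
  gamma(k) - sum_i phi_i gamma(k-i) = c_k,
  c_k = sigma^2 * sum_{j=k..q} theta_j psi_{j-k}   (c_k = 0 for k > q),
using gamma(-m) = gamma(m).
psi-weights needed (psi_j = theta_j + sum_i phi_i psi_{j-i}):
  psi_1 = theta_1 + phi_1 = -0.508 + (0.439) = -0.069
Right-hand sides:
  c_0 = sigma^2 (1 + theta_1 psi_1) = 3 * (1 + (-0.508)(-0.069)) = 3 * 1.035052 = 3.105156
  c_1 = sigma^2 theta_1 = 3 * (-0.508) = -1.524
  c_2 = 0
Equations for k = 0 and k = 1 (AR order 1):
  gamma(0) = phi_1 gamma(1) + c_0
  gamma(1) = phi_1 gamma(0) + c_1
Substituting the second into the first: gamma(0) (1 - phi_1^2) = c_0 + phi_1 c_1, so
  gamma(0) = (c_0 + phi_1 c_1) / (1 - phi_1^2) = (3.105156 + (0.439)(-1.524)) / (1 - (0.439)^2) = 2.43612 / 0.807279 = 3.017693.
  gamma(1) = phi_1 gamma(0) + c_1 = (0.439)(3.017693) + (-1.524) = -0.199233.
For k = 2 (> q): gamma(2) = phi_1 gamma(1) = (0.439)(-0.199233) = -0.087463.
Therefore gamma(2) = -0.0875 (to 4 decimal places).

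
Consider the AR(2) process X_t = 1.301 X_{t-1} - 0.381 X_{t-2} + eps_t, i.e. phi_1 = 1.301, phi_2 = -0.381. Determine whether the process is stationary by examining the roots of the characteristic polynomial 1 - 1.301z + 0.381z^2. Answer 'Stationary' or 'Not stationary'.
\text{Stationary}

The AR(p) characteristic polynomial is P(z) = 1 - 1.301z + 0.381z^2.
Stationarity requires all roots to lie outside the unit circle, i.e. |z| > 1 for every root.
Set 1 + (-1.301) z + (0.381) z^2 = 0, i.e. a z^2 + b z + c = 0 with a = 0.381, b = -1.301, c = 1.
Discriminant D = b^2 - 4ac = (-1.301)^2 - 4*(0.381)*1 = 1.692601 - (1.524) = 0.168601.
D >= 0, so the roots are real: z = (-b +/- sqrt(D)) / (2a) = (1.301 +/- 0.410611) / (0.762).
  z_1 = (1.301 + 0.410611) / (0.762) = 2.2462,   |z_1| = 2.2462.
  z_2 = (1.301 - 0.410611) / (0.762) = 1.1685,   |z_2| = 1.1685.
Moduli of all roots: 2.2462, 1.1685.
All moduli strictly greater than 1? Yes.
Verdict: Stationary.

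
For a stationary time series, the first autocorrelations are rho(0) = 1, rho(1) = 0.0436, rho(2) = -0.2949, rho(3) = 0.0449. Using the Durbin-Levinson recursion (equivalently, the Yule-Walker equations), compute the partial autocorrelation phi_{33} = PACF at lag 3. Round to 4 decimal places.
\phi_{33} = 0.0819

The PACF at lag k is phi_{kk}, the last component of the solution
to the Yule-Walker system G_k phi = r_k where
  (G_k)_{ij} = rho(|i - j|), (r_k)_i = rho(i), i,j = 1..k.
Equivalently, Durbin-Levinson gives phi_{kk} iteratively:
  phi_{11} = rho(1)
  phi_{kk} = [rho(k) - sum_{j=1..k-1} phi_{k-1,j} rho(k-j)]
            / [1 - sum_{j=1..k-1} phi_{k-1,j} rho(j)],
  phi_{k,j} = phi_{k-1,j} - phi_{kk} phi_{k-1,k-j},  j = 1..k-1.
Step k = 1:
  phi_11 = rho(1) = 0.0436.
Step k = 2:
  phi_22 = [rho(2) - phi_11 rho(1)] / [1 - phi_11 rho(1)] = [-0.2949 - (0.0436)(0.0436)] / [1 - (0.0436)(0.0436)]
         = -0.29680096 / 0.99809904 = -0.297366.
  Update: phi_21 = phi_11 - phi_22 phi_11 = 0.0436 - (-0.297366)(0.0436) = 0.056565.
Step k = 3:
  phi_33 = [rho(3) - phi_21 rho(2) - phi_22 rho(1)] / [1 - phi_21 rho(1) - phi_22 rho(2)]
    numerator   = 0.0449 - (0.056565)(-0.2949) - (-0.297366)(0.0436) = 0.07454624
    denominator = 1 - (0.056565)(0.0436) - (-0.297366)(-0.2949) = 0.90984045
  phi_33 = 0.07454624 / 0.90984045 = 0.0819.
Therefore phi_{33} = 0.0819.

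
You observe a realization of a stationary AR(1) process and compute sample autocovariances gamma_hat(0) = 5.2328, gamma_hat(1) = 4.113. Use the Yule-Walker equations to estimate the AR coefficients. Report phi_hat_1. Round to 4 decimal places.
\hat\phi_{1} = 0.7860

The Yule-Walker equations for an AR(p) process read, in matrix form,
  Gamma_p phi = r_p,   with   (Gamma_p)_{ij} = gamma(|i - j|),
                       (r_p)_i = gamma(i),   i,j = 1..p.
Substitute the sample gammas (Toeplitz matrix and right-hand side of size 1):
  Gamma_p = [[5.2328]]
  r_p     = [4.113]
With p = 1 this is the single equation gamma(0) phi_1 = gamma(1):
  phi_hat_1 = gamma(1) / gamma(0) = 4.113 / 5.2328 = 0.7860.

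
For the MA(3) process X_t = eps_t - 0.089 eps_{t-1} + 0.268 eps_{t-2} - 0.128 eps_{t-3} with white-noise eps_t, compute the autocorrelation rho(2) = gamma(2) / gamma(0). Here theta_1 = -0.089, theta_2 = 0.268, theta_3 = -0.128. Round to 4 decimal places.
\rho(2) = 0.2549

For an MA(q) process with theta_0 = 1, the autocovariance is
  gamma(k) = sigma^2 * sum_{i=0..q-k} theta_i * theta_{i+k},
and rho(k) = gamma(k) / gamma(0). Sigma^2 cancels.
  numerator   = (1)*(0.268) + (-0.089)*(-0.128) = 0.279392.
  denominator = (1)^2 + (-0.089)^2 + (0.268)^2 + (-0.128)^2 = 1.096129.
  rho(2) = 0.279392 / 1.096129 = 0.2549.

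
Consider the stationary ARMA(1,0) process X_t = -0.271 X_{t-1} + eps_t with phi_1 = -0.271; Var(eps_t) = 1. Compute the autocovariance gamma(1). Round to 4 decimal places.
\gamma(1) = -0.2925

Multiply the model equation by X_{t-k} and take expectations. With theta_0 = psi_0 = 1 and psi_j the MA(infinity) weights, this gives
  gamma(k) - sum_i phi_i gamma(k-i) = c_k,
  c_k = sigma^2 * sum_{j=k..q} theta_j psi_{j-k}   (c_k = 0 for k > q),
using gamma(-m) = gamma(m).
Pure AR (q = 0): c_0 = sigma^2 = 1, c_k = 0 for k >= 1.
Equations for k = 0 and k = 1 (AR order 1):
  gamma(0) = phi_1 gamma(1) + c_0
  gamma(1) = phi_1 gamma(0) + c_1
Substituting the second into the first: gamma(0) (1 - phi_1^2) = c_0 + phi_1 c_1, so
  gamma(0) = c_0 / (1 - phi_1^2) = 1 / (1 - (-0.271)^2) = 1 / 0.926559 = 1.079262.
  gamma(1) = phi_1 gamma(0) = (-0.271)(1.079262) = -0.29248.
Therefore gamma(1) = -0.2925 (to 4 decimal places).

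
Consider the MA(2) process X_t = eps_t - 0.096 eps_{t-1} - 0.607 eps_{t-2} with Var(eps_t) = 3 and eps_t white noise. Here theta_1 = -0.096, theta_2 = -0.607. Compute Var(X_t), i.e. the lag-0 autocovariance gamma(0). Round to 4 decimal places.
\gamma(0) = 4.1330

For an MA(q) process X_t = eps_t + sum_i theta_i eps_{t-i} with
Var(eps_t) = sigma^2, the variance is
  gamma(0) = sigma^2 * (1 + sum_i theta_i^2).
  sum_i theta_i^2 = (-0.096)^2 + (-0.607)^2 = 0.009216 + 0.368449 = 0.377665.
  gamma(0) = 3 * (1 + 0.377665) = 3 * 1.377665 = 4.132995, which rounds to 4.1330.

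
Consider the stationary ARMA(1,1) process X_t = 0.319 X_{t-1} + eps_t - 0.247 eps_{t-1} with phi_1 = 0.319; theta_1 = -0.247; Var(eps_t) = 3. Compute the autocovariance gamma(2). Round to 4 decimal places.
\gamma(2) = 0.0707

Multiply the model equation by X_{t-k} and take expectations. With theta_0 = psi_0 = 1 and psi_j the MA(infinity) weights, this gives
  gamma(k) - sum_i phi_i gamma(k-i) = c_k,
  c_k = sigma^2 * sum_{j=k..q} theta_j psi_{j-k}   (c_k = 0 for k > q),
using gamma(-m) = gamma(m).
psi-weights needed (psi_j = theta_j + sum_i phi_i psi_{j-i}):
  psi_1 = theta_1 + phi_1 = -0.247 + (0.319) = 0.072
Right-hand sides:
  c_0 = sigma^2 (1 + theta_1 psi_1) = 3 * (1 + (-0.247)(0.072)) = 3 * 0.982216 = 2.946648
  c_1 = sigma^2 theta_1 = 3 * (-0.247) = -0.741
  c_2 = 0
Equations for k = 0 and k = 1 (AR order 1):
  gamma(0) = phi_1 gamma(1) + c_0
  gamma(1) = phi_1 gamma(0) + c_1
Substituting the second into the first: gamma(0) (1 - phi_1^2) = c_0 + phi_1 c_1, so
  gamma(0) = (c_0 + phi_1 c_1) / (1 - phi_1^2) = (2.946648 + (0.319)(-0.741)) / (1 - (0.319)^2) = 2.710269 / 0.898239 = 3.017314.
  gamma(1) = phi_1 gamma(0) + c_1 = (0.319)(3.017314) + (-0.741) = 0.221523.
For k = 2 (> q): gamma(2) = phi_1 gamma(1) = (0.319)(0.221523) = 0.070666.
Therefore gamma(2) = 0.0707 (to 4 decimal places).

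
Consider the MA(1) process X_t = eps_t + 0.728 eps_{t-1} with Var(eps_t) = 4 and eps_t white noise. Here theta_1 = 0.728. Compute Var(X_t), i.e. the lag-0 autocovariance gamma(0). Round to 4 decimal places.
\gamma(0) = 6.1199

For an MA(q) process X_t = eps_t + sum_i theta_i eps_{t-i} with
Var(eps_t) = sigma^2, the variance is
  gamma(0) = sigma^2 * (1 + sum_i theta_i^2).
  sum_i theta_i^2 = (0.728)^2 = 0.529984.
  gamma(0) = 4 * (1 + 0.529984) = 4 * 1.529984 = 6.119936, which rounds to 6.1199.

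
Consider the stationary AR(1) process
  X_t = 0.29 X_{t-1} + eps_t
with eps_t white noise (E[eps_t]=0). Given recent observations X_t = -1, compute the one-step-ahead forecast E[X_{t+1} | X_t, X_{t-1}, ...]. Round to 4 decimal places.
E[X_{t+1} \mid \mathcal F_t] = -0.2900

For an AR(p) model X_t = c + sum_i phi_i X_{t-i} + eps_t, the
one-step-ahead conditional mean is
  E[X_{t+1} | X_t, ...] = c + sum_i phi_i X_{t+1-i}.
Substitute known values:
  E[X_{t+1} | ...] = (0.29) * (-1)
                   = -0.2900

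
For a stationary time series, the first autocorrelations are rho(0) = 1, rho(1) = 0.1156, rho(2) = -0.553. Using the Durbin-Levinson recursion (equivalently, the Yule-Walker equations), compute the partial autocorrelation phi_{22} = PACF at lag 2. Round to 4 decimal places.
\phi_{22} = -0.5740

The PACF at lag k is phi_{kk}, the last component of the solution
to the Yule-Walker system G_k phi = r_k where
  (G_k)_{ij} = rho(|i - j|), (r_k)_i = rho(i), i,j = 1..k.
Equivalently, Durbin-Levinson gives phi_{kk} iteratively:
  phi_{11} = rho(1)
  phi_{kk} = [rho(k) - sum_{j=1..k-1} phi_{k-1,j} rho(k-j)]
            / [1 - sum_{j=1..k-1} phi_{k-1,j} rho(j)],
  phi_{k,j} = phi_{k-1,j} - phi_{kk} phi_{k-1,k-j},  j = 1..k-1.
Step k = 1:
  phi_11 = rho(1) = 0.1156.
Step k = 2:
  phi_22 = [rho(2) - phi_11 rho(1)] / [1 - phi_11 rho(1)] = [-0.553 - (0.1156)(0.1156)] / [1 - (0.1156)(0.1156)]
         = -0.56636336 / 0.98663664 = -0.574.
Therefore phi_{22} = -0.5740.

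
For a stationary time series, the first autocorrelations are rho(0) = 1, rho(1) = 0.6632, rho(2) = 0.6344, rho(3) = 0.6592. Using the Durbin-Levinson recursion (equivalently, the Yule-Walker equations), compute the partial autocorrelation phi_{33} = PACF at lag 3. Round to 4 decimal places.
\phi_{33} = 0.3131

The PACF at lag k is phi_{kk}, the last component of the solution
to the Yule-Walker system G_k phi = r_k where
  (G_k)_{ij} = rho(|i - j|), (r_k)_i = rho(i), i,j = 1..k.
Equivalently, Durbin-Levinson gives phi_{kk} iteratively:
  phi_{11} = rho(1)
  phi_{kk} = [rho(k) - sum_{j=1..k-1} phi_{k-1,j} rho(k-j)]
            / [1 - sum_{j=1..k-1} phi_{k-1,j} rho(j)],
  phi_{k,j} = phi_{k-1,j} - phi_{kk} phi_{k-1,k-j},  j = 1..k-1.
Step k = 1:
  phi_11 = rho(1) = 0.6632.
Step k = 2:
  phi_22 = [rho(2) - phi_11 rho(1)] / [1 - phi_11 rho(1)] = [0.6344 - (0.6632)(0.6632)] / [1 - (0.6632)(0.6632)]
         = 0.19456576 / 0.56016576 = 0.347336.
  Update: phi_21 = phi_11 - phi_22 phi_11 = 0.6632 - (0.347336)(0.6632) = 0.432847.
Step k = 3:
  phi_33 = [rho(3) - phi_21 rho(2) - phi_22 rho(1)] / [1 - phi_21 rho(1) - phi_22 rho(2)]
    numerator   = 0.6592 - (0.432847)(0.6344) - (0.347336)(0.6632) = 0.15424877
    denominator = 1 - (0.432847)(0.6632) - (0.347336)(0.6344) = 0.49258606
  phi_33 = 0.15424877 / 0.49258606 = 0.3131.
Therefore phi_{33} = 0.3131.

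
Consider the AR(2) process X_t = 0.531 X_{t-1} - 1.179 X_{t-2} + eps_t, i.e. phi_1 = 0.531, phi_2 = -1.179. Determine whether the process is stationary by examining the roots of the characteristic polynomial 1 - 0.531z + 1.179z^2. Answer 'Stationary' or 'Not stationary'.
\text{Not stationary}

The AR(p) characteristic polynomial is P(z) = 1 - 0.531z + 1.179z^2.
Stationarity requires all roots to lie outside the unit circle, i.e. |z| > 1 for every root.
Set 1 + (-0.531) z + (1.179) z^2 = 0, i.e. a z^2 + b z + c = 0 with a = 1.179, b = -0.531, c = 1.
Discriminant D = b^2 - 4ac = (-0.531)^2 - 4*(1.179)*1 = 0.281961 - (4.716) = -4.434039.
D < 0, so the roots are the complex-conjugate pair z = (-b +/- i sqrt(-D)) / (2a) = 0.2252 +/- 0.893i.
For a conjugate pair |z|^2 = z * conj(z) = (product of roots) = c/a = 1/(1.179) = 0.848176, so |z| = sqrt(0.848176) = 0.921 for both roots.
Moduli of all roots: 0.9210, 0.9210.
All moduli strictly greater than 1? No.
Verdict: Not stationary.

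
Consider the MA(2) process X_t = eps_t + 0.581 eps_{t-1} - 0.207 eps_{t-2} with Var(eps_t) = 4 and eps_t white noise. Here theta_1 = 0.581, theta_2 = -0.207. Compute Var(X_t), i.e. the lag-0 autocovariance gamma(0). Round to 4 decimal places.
\gamma(0) = 5.5216

For an MA(q) process X_t = eps_t + sum_i theta_i eps_{t-i} with
Var(eps_t) = sigma^2, the variance is
  gamma(0) = sigma^2 * (1 + sum_i theta_i^2).
  sum_i theta_i^2 = (0.581)^2 + (-0.207)^2 = 0.337561 + 0.042849 = 0.38041.
  gamma(0) = 4 * (1 + 0.38041) = 4 * 1.38041 = 5.52164, which rounds to 5.5216.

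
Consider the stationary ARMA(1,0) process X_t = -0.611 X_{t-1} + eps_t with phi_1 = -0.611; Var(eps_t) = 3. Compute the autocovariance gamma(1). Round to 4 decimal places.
\gamma(1) = -2.9249

Multiply the model equation by X_{t-k} and take expectations. With theta_0 = psi_0 = 1 and psi_j the MA(infinity) weights, this gives
  gamma(k) - sum_i phi_i gamma(k-i) = c_k,
  c_k = sigma^2 * sum_{j=k..q} theta_j psi_{j-k}   (c_k = 0 for k > q),
using gamma(-m) = gamma(m).
Pure AR (q = 0): c_0 = sigma^2 = 3, c_k = 0 for k >= 1.
Equations for k = 0 and k = 1 (AR order 1):
  gamma(0) = phi_1 gamma(1) + c_0
  gamma(1) = phi_1 gamma(0) + c_1
Substituting the second into the first: gamma(0) (1 - phi_1^2) = c_0 + phi_1 c_1, so
  gamma(0) = c_0 / (1 - phi_1^2) = 3 / (1 - (-0.611)^2) = 3 / 0.626679 = 4.78714.
  gamma(1) = phi_1 gamma(0) = (-0.611)(4.78714) = -2.924942.
Therefore gamma(1) = -2.9249 (to 4 decimal places).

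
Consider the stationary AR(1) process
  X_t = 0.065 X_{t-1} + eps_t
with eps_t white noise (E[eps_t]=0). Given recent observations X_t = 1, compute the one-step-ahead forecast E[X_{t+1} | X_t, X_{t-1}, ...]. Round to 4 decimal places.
E[X_{t+1} \mid \mathcal F_t] = 0.0650

For an AR(p) model X_t = c + sum_i phi_i X_{t-i} + eps_t, the
one-step-ahead conditional mean is
  E[X_{t+1} | X_t, ...] = c + sum_i phi_i X_{t+1-i}.
Substitute known values:
  E[X_{t+1} | ...] = (0.065) * (1)
                   = 0.0650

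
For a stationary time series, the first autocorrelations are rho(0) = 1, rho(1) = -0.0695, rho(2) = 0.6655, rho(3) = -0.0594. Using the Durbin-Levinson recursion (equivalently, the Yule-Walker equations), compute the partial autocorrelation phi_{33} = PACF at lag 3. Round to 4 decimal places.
\phi_{33} = 0.0041

The PACF at lag k is phi_{kk}, the last component of the solution
to the Yule-Walker system G_k phi = r_k where
  (G_k)_{ij} = rho(|i - j|), (r_k)_i = rho(i), i,j = 1..k.
Equivalently, Durbin-Levinson gives phi_{kk} iteratively:
  phi_{11} = rho(1)
  phi_{kk} = [rho(k) - sum_{j=1..k-1} phi_{k-1,j} rho(k-j)]
            / [1 - sum_{j=1..k-1} phi_{k-1,j} rho(j)],
  phi_{k,j} = phi_{k-1,j} - phi_{kk} phi_{k-1,k-j},  j = 1..k-1.
Step k = 1:
  phi_11 = rho(1) = -0.0695.
Step k = 2:
  phi_22 = [rho(2) - phi_11 rho(1)] / [1 - phi_11 rho(1)] = [0.6655 - (-0.0695)(-0.0695)] / [1 - (-0.0695)(-0.0695)]
         = 0.66066975 / 0.99516975 = 0.663876.
  Update: phi_21 = phi_11 - phi_22 phi_11 = -0.0695 - (0.663876)(-0.0695) = -0.023361.
Step k = 3:
  phi_33 = [rho(3) - phi_21 rho(2) - phi_22 rho(1)] / [1 - phi_21 rho(1) - phi_22 rho(2)]
    numerator   = -0.0594 - (-0.023361)(0.6655) - (0.663876)(-0.0695) = 0.00228588
    denominator = 1 - (-0.023361)(-0.0695) - (0.663876)(0.6655) = 0.55656667
  phi_33 = 0.00228588 / 0.55656667 = 0.0041.
Therefore phi_{33} = 0.0041.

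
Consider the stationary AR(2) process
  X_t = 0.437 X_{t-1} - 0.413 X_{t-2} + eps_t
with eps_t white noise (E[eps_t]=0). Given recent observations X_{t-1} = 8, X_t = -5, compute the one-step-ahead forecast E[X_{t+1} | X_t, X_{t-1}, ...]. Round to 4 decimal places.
E[X_{t+1} \mid \mathcal F_t] = -5.4890

For an AR(p) model X_t = c + sum_i phi_i X_{t-i} + eps_t, the
one-step-ahead conditional mean is
  E[X_{t+1} | X_t, ...] = c + sum_i phi_i X_{t+1-i}.
Substitute known values:
  E[X_{t+1} | ...] = (0.437) * (-5) + (-0.413) * (8)
                   = -5.4890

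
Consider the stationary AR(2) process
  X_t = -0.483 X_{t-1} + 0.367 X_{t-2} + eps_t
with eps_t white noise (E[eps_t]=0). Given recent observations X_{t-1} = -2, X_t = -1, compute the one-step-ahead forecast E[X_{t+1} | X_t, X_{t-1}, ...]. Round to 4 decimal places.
E[X_{t+1} \mid \mathcal F_t] = -0.2510

For an AR(p) model X_t = c + sum_i phi_i X_{t-i} + eps_t, the
one-step-ahead conditional mean is
  E[X_{t+1} | X_t, ...] = c + sum_i phi_i X_{t+1-i}.
Substitute known values:
  E[X_{t+1} | ...] = (-0.483) * (-1) + (0.367) * (-2)
                   = -0.2510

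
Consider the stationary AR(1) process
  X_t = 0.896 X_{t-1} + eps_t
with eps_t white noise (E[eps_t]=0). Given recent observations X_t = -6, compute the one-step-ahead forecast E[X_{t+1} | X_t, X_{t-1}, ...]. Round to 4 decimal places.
E[X_{t+1} \mid \mathcal F_t] = -5.3760

For an AR(p) model X_t = c + sum_i phi_i X_{t-i} + eps_t, the
one-step-ahead conditional mean is
  E[X_{t+1} | X_t, ...] = c + sum_i phi_i X_{t+1-i}.
Substitute known values:
  E[X_{t+1} | ...] = (0.896) * (-6)
                   = -5.3760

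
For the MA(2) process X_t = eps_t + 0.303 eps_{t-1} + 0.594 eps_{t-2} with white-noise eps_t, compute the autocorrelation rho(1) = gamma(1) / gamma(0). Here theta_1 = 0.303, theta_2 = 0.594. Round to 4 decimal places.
\rho(1) = 0.3343

For an MA(q) process with theta_0 = 1, the autocovariance is
  gamma(k) = sigma^2 * sum_{i=0..q-k} theta_i * theta_{i+k},
and rho(k) = gamma(k) / gamma(0). Sigma^2 cancels.
  numerator   = (1)*(0.303) + (0.303)*(0.594) = 0.482982.
  denominator = (1)^2 + (0.303)^2 + (0.594)^2 = 1.444645.
  rho(1) = 0.482982 / 1.444645 = 0.3343.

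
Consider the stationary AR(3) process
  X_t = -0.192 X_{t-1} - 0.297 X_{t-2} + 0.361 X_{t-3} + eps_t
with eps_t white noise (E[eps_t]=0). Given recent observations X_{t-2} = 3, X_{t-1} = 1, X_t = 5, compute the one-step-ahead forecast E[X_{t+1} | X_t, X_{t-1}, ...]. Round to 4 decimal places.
E[X_{t+1} \mid \mathcal F_t] = -0.1740

For an AR(p) model X_t = c + sum_i phi_i X_{t-i} + eps_t, the
one-step-ahead conditional mean is
  E[X_{t+1} | X_t, ...] = c + sum_i phi_i X_{t+1-i}.
Substitute known values:
  E[X_{t+1} | ...] = (-0.192) * (5) + (-0.297) * (1) + (0.361) * (3)
                   = -0.1740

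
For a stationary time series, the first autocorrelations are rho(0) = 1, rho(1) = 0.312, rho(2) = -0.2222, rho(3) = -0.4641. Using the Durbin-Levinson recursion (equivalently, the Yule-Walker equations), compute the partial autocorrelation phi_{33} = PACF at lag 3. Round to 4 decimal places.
\phi_{33} = -0.3290

The PACF at lag k is phi_{kk}, the last component of the solution
to the Yule-Walker system G_k phi = r_k where
  (G_k)_{ij} = rho(|i - j|), (r_k)_i = rho(i), i,j = 1..k.
Equivalently, Durbin-Levinson gives phi_{kk} iteratively:
  phi_{11} = rho(1)
  phi_{kk} = [rho(k) - sum_{j=1..k-1} phi_{k-1,j} rho(k-j)]
            / [1 - sum_{j=1..k-1} phi_{k-1,j} rho(j)],
  phi_{k,j} = phi_{k-1,j} - phi_{kk} phi_{k-1,k-j},  j = 1..k-1.
Step k = 1:
  phi_11 = rho(1) = 0.312.
Step k = 2:
  phi_22 = [rho(2) - phi_11 rho(1)] / [1 - phi_11 rho(1)] = [-0.2222 - (0.312)(0.312)] / [1 - (0.312)(0.312)]
         = -0.319544 / 0.902656 = -0.354004.
  Update: phi_21 = phi_11 - phi_22 phi_11 = 0.312 - (-0.354004)(0.312) = 0.422449.
Step k = 3:
  phi_33 = [rho(3) - phi_21 rho(2) - phi_22 rho(1)] / [1 - phi_21 rho(1) - phi_22 rho(2)]
    numerator   = -0.4641 - (0.422449)(-0.2222) - (-0.354004)(0.312) = -0.25978246
    denominator = 1 - (0.422449)(0.312) - (-0.354004)(-0.2222) = 0.78953609
  phi_33 = -0.25978246 / 0.78953609 = -0.329.
Therefore phi_{33} = -0.3290.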